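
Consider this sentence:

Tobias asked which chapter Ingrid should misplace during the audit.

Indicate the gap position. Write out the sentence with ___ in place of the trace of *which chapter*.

Before movement: Ingrid should misplace which chapter during the audit.
The filler 'which chapter' is interpreted as the direct object of 'misplace'. The gap is right after 'misplace'.

Tobias asked which chapter Ingrid should misplace ___ during the audit.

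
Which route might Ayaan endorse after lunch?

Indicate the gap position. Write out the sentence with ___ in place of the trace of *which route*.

Which route might Ayaan endorse ___ after lunch?

Underlying clause: Ayaan might endorse which route after lunch.
'which route' functions as the direct object of 'endorse'. The gap is right after 'endorse'.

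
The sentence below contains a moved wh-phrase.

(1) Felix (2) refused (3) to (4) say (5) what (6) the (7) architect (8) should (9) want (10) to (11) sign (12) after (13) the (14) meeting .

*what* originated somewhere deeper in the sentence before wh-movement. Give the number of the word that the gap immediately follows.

11

Pre-movement form: The architect should want to sign what after the meeting.
'what' functions as the direct object of 'sign'. Wh-movement fronts it, leaving a gap right after 'sign':
Felix refused to say what the architect should want to sign ___ after the meeting.
'sign' is word 11.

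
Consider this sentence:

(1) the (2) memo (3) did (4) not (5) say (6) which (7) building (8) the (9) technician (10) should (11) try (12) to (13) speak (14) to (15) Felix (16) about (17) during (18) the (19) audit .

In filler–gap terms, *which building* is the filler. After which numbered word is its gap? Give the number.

16

Underlying clause: The technician should try to speak to Felix about which building during the audit.
The filler 'which building' is interpreted as the object of the preposition 'about'. Fronting leaves a gap immediately after 'about':
The memo did not say which building the technician should try to speak to Felix about ___ during the audit.
'about' is word 16.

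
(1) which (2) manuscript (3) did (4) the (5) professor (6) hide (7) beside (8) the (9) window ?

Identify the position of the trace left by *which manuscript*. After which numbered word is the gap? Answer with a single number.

Before movement: The professor did hide which manuscript beside the window.
'which manuscript' functions as the direct object of 'hide'. Fronting leaves a gap immediately after 'hide':
Which manuscript did the professor hide ___ beside the window?
'hide' is word 6.

6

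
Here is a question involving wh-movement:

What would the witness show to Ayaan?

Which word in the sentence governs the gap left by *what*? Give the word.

Underlying clause: The witness would show what to Ayaan.
'what' functions as the direct object of 'show'. Fronting leaves a gap immediately after 'show':
What would the witness show ___ to Ayaan?

show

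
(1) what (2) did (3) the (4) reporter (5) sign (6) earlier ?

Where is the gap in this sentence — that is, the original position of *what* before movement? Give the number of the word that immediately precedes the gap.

Pre-movement form: The reporter did sign what earlier.
'what' is the direct object of 'sign'. It moves to the left edge, and the trace sits right after 'sign':
What did the reporter sign ___ earlier?
'sign' is word 5.

5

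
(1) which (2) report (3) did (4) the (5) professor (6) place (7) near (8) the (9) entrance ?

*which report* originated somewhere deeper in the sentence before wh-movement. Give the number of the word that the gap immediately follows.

6

Before movement: The professor did place which report near the entrance.
The filler 'which report' is interpreted as the direct object of 'place'. It moves to the left edge, and the trace sits right after 'place':
Which report did the professor place ___ near the entrance?
'place' is word 6.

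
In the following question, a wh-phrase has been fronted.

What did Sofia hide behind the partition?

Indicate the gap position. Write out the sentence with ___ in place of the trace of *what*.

In situ: Sofia did hide what behind the partition.
'what' functions as the direct object of 'hide'. The gap is right after 'hide'.

What did Sofia hide ___ behind the partition?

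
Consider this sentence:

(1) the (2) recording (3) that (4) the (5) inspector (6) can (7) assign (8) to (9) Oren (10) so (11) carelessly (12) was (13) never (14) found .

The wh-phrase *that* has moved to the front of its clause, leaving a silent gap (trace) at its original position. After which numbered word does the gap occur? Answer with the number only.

7

The filler 'that' is interpreted as the direct object of 'assign'. It moves to the left edge, and the trace sits right after 'assign':
The recording that the inspector can assign ___ to Oren so carelessly was never found.
'assign' is word 7.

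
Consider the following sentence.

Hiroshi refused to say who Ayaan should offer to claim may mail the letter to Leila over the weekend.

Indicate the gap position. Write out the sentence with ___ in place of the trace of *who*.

Underlying clause: Ayaan should offer to claim who may mail the letter to Leila over the weekend.
The filler 'who' is interpreted as the subject of the clause embedded under 'claim'. The gap is right after 'claim'.

Hiroshi refused to say who Ayaan should offer to claim ___ may mail the letter to Leila over the weekend.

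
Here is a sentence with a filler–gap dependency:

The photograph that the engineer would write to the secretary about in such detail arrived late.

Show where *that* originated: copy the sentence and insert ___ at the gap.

The photograph that the engineer would write to the secretary about ___ in such detail arrived late.

'that' functions as the object of the preposition 'about'. The gap is right after 'about'.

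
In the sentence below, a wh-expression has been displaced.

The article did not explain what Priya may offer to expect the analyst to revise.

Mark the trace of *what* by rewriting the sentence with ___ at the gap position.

In situ: Priya may offer to expect the analyst to revise what.
'what' functions as the direct object of 'revise'. The gap is right after 'revise'.

The article did not explain what Priya may offer to expect the analyst to revise ___.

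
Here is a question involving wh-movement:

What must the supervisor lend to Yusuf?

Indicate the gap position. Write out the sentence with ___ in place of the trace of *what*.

What must the supervisor lend ___ to Yusuf?

Before movement: The supervisor must lend what to Yusuf.
'what' functions as the direct object of 'lend'. The gap is right after 'lend'.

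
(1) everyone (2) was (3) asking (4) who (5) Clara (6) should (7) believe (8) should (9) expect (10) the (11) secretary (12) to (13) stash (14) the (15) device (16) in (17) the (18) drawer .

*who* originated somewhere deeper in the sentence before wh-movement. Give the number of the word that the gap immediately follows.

7

Before movement: Clara should believe who should expect the secretary to stash the device in the drawer.
The filler 'who' is interpreted as the subject of the clause embedded under 'believe'. Wh-movement fronts it, leaving a gap right after 'believe':
Everyone was asking who Clara should believe ___ should expect the secretary to stash the device in the drawer.
'believe' is word 7.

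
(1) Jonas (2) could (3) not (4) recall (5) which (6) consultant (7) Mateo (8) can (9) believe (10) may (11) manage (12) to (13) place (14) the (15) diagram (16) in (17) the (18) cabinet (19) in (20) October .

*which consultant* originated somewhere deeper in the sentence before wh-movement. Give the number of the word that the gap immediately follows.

Underlying clause: Mateo can believe which consultant may manage to place the diagram in the cabinet in October.
'which consultant' is the subject of the clause embedded under 'believe'. It moves to the left edge, and the trace sits right after 'believe':
Jonas could not recall which consultant Mateo can believe ___ may manage to place the diagram in the cabinet in October.
'believe' is word 9.

9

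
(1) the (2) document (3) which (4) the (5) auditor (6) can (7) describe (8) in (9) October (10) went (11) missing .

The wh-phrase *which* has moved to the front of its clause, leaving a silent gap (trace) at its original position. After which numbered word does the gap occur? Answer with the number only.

7

'which' is the direct object of 'describe'. Wh-movement fronts it, leaving a gap right after 'describe':
The document which the auditor can describe ___ in October went missing.
'describe' is word 7.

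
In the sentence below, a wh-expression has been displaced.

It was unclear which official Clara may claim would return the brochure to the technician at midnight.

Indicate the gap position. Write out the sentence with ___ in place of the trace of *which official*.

It was unclear which official Clara may claim ___ would return the brochure to the technician at midnight.

Before movement: Clara may claim which official would return the brochure to the technician at midnight.
The filler 'which official' is interpreted as the subject of the clause embedded under 'claim'. The gap is right after 'claim'.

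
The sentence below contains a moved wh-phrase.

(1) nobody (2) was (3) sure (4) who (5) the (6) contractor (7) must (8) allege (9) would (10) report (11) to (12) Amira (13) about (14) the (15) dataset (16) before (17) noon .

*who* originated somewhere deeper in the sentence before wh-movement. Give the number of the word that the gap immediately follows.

8

Pre-movement form: The contractor must allege who would report to Amira about the dataset before noon.
The filler 'who' is interpreted as the subject of the clause embedded under 'allege'. Fronting leaves a gap immediately after 'allege':
Nobody was sure who the contractor must allege ___ would report to Amira about the dataset before noon.
'allege' is word 8.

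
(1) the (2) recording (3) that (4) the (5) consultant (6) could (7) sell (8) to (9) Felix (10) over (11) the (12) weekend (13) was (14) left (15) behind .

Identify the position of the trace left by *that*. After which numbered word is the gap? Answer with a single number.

7

'that' functions as the direct object of 'sell'. Fronting leaves a gap immediately after 'sell':
The recording that the consultant could sell ___ to Felix over the weekend was left behind.
'sell' is word 7.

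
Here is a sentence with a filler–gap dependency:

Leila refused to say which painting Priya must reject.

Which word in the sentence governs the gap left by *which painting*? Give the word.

reject

Underlying clause: Priya must reject which painting.
'which painting' is the direct object of 'reject'. It moves to the left edge, and the trace sits right after 'reject':
Leila refused to say which painting Priya must reject ___.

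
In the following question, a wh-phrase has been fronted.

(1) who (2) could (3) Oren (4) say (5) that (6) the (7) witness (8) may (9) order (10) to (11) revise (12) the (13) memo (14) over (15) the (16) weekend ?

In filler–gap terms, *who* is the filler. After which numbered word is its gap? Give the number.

9

In situ: Oren could say that the witness may order who to revise the memo over the weekend.
'who' is the direct object of 'order'. Fronting leaves a gap immediately after 'order':
Who could Oren say that the witness may order ___ to revise the memo over the weekend?
'order' is word 9.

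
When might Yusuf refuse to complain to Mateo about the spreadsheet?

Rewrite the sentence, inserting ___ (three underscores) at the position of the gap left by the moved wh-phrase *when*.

Before movement: Yusuf might refuse to complain to Mateo about the spreadsheet when.
'when' functions as the temporal adjunct. The gap is right after 'spreadsheet'.

When might Yusuf refuse to complain to Mateo about the spreadsheet ___?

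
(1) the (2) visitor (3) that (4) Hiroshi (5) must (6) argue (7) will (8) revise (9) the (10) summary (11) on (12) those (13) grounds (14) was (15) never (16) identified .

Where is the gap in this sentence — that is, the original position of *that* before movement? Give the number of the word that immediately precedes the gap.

6

'that' is the subject of the clause embedded under 'argue'. Fronting leaves a gap immediately after 'argue':
The visitor that Hiroshi must argue ___ will revise the summary on those grounds was never identified.
'argue' is word 6.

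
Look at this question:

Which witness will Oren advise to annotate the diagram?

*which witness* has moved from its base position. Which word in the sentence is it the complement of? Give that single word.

Pre-movement form: Oren will advise which witness to annotate the diagram.
The filler 'which witness' is interpreted as the direct object of 'advise'. Fronting leaves a gap immediately after 'advise':
Which witness will Oren advise ___ to annotate the diagram?

advise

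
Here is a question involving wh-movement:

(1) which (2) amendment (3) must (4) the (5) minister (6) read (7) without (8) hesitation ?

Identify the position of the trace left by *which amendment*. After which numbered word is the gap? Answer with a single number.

6

In situ: The minister must read which amendment without hesitation.
The filler 'which amendment' is interpreted as the direct object of 'read'. Fronting leaves a gap immediately after 'read':
Which amendment must the minister read ___ without hesitation?
'read' is word 6.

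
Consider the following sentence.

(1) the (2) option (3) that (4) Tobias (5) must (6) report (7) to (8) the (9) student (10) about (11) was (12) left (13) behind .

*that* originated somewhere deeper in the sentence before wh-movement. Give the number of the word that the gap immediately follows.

10

'that' functions as the object of the preposition 'about'. Wh-movement fronts it, leaving a gap right after 'about':
The option that Tobias must report to the student about ___ was left behind.
'about' is word 10.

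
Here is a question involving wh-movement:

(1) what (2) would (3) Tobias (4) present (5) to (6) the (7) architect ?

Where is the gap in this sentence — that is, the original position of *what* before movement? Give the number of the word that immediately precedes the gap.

In situ: Tobias would present what to the architect.
The filler 'what' is interpreted as the direct object of 'present'. It moves to the left edge, and the trace sits right after 'present':
What would Tobias present ___ to the architect?
'present' is word 4.

4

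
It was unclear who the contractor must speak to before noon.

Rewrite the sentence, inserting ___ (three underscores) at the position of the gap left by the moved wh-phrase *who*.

It was unclear who the contractor must speak to ___ before noon.

In situ: The contractor must speak to who before noon.
'who' is the object of the preposition 'to'. The gap is right after 'to'.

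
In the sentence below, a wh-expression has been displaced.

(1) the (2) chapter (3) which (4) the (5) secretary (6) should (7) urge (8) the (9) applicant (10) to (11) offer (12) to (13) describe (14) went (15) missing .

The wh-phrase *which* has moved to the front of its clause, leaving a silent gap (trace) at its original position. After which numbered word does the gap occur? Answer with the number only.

The filler 'which' is interpreted as the direct object of 'describe'. It moves to the left edge, and the trace sits right after 'describe':
The chapter which the secretary should urge the applicant to offer to describe ___ went missing.
'describe' is word 13.

13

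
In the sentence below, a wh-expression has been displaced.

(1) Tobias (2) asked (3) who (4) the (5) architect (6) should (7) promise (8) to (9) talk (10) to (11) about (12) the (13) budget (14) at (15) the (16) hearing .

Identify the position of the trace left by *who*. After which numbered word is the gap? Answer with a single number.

Before movement: The architect should promise to talk to who about the budget at the hearing.
The filler 'who' is interpreted as the object of the preposition 'to'. It moves to the left edge, and the trace sits right after 'to':
Tobias asked who the architect should promise to talk to ___ about the budget at the hearing.
'to' is word 10.

10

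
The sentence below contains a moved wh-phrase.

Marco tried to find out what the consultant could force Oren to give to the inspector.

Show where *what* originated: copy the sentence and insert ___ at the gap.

Marco tried to find out what the consultant could force Oren to give ___ to the inspector.

Pre-movement form: The consultant could force Oren to give what to the inspector.
'what' functions as the direct object of 'give'. The gap is right after 'give'.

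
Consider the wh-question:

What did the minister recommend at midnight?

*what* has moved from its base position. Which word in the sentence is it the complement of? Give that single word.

recommend

Underlying clause: The minister did recommend what at midnight.
'what' functions as the direct object of 'recommend'. It moves to the left edge, and the trace sits right after 'recommend':
What did the minister recommend ___ at midnight?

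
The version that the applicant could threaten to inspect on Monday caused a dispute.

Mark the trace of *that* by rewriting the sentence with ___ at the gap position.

'that' is the direct object of 'inspect'. The gap is right after 'inspect'.

The version that the applicant could threaten to inspect ___ on Monday caused a dispute.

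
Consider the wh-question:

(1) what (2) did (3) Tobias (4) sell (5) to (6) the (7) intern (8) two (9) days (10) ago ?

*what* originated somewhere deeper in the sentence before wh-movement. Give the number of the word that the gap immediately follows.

In situ: Tobias did sell what to the intern two days ago.
'what' is the direct object of 'sell'. Fronting leaves a gap immediately after 'sell':
What did Tobias sell ___ to the intern two days ago?
'sell' is word 4.

4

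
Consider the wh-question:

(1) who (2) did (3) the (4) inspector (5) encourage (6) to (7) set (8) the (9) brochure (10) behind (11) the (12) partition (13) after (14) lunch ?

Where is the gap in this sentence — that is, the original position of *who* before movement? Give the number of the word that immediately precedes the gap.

5

Before movement: The inspector did encourage who to set the brochure behind the partition after lunch.
'who' is the direct object of 'encourage'. Wh-movement fronts it, leaving a gap right after 'encourage':
Who did the inspector encourage ___ to set the brochure behind the partition after lunch?
'encourage' is word 5.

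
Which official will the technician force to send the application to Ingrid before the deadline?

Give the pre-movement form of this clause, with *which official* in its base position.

'which official' functions as the direct object of 'force'. It moves to the left edge, and the trace sits right after 'force':
Which official will the technician force ___ to send the application to Ingrid before the deadline?

The technician will force which official to send the application to Ingrid before the deadline.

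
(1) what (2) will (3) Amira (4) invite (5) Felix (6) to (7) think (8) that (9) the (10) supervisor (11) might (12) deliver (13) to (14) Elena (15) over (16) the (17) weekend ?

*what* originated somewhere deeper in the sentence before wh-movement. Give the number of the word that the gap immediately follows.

12

In situ: Amira will invite Felix to think that the supervisor might deliver what to Elena over the weekend.
The filler 'what' is interpreted as the direct object of 'deliver'. It moves to the left edge, and the trace sits right after 'deliver':
What will Amira invite Felix to think that the supervisor might deliver ___ to Elena over the weekend?
'deliver' is word 12.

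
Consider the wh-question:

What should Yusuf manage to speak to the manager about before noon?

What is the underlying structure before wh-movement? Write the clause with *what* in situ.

'what' is the object of the preposition 'about'. Wh-movement fronts it, leaving a gap right after 'about':
What should Yusuf manage to speak to the manager about ___ before noon?

Yusuf should manage to speak to the manager about what before noon.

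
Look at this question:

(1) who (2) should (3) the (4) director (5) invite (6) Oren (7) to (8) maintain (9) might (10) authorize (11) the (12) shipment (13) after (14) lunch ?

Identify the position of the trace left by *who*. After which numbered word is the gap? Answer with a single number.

Before movement: The director should invite Oren to maintain who might authorize the shipment after lunch.
'who' is the subject of the clause embedded under 'maintain'. It moves to the left edge, and the trace sits right after 'maintain':
Who should the director invite Oren to maintain ___ might authorize the shipment after lunch?
'maintain' is word 8.

8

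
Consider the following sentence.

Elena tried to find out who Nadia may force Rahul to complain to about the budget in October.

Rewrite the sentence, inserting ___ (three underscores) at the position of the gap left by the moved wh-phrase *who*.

Elena tried to find out who Nadia may force Rahul to complain to ___ about the budget in October.

Pre-movement form: Nadia may force Rahul to complain to who about the budget in October.
'who' functions as the object of the preposition 'to'. The gap is right after 'to'.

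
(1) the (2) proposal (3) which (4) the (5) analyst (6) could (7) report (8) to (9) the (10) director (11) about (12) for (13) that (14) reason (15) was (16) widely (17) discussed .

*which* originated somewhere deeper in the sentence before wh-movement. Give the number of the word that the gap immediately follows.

11

The filler 'which' is interpreted as the object of the preposition 'about'. It moves to the left edge, and the trace sits right after 'about':
The proposal which the analyst could report to the director about ___ for that reason was widely discussed.
'about' is word 11.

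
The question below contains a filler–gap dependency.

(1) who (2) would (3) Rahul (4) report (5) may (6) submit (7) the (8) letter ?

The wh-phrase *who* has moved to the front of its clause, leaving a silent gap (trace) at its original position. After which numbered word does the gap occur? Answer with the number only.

Underlying clause: Rahul would report who may submit the letter.
The filler 'who' is interpreted as the subject of the clause embedded under 'report'. Wh-movement fronts it, leaving a gap right after 'report':
Who would Rahul report ___ may submit the letter?
'report' is word 4.

4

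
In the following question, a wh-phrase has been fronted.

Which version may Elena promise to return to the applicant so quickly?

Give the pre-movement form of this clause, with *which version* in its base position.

Elena may promise to return which version to the applicant so quickly.

'which version' is the direct object of 'return'. It moves to the left edge, and the trace sits right after 'return':
Which version may Elena promise to return ___ to the applicant so quickly?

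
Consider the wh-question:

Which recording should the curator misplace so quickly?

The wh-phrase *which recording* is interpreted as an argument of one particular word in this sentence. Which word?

misplace

Pre-movement form: The curator should misplace which recording so quickly.
The filler 'which recording' is interpreted as the direct object of 'misplace'. It moves to the left edge, and the trace sits right after 'misplace':
Which recording should the curator misplace ___ so quickly?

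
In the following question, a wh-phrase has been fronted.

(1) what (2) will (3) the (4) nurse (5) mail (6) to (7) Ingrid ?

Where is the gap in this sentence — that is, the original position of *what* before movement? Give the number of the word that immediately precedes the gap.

Pre-movement form: The nurse will mail what to Ingrid.
'what' is the direct object of 'mail'. Wh-movement fronts it, leaving a gap right after 'mail':
What will the nurse mail ___ to Ingrid?
'mail' is word 5.

5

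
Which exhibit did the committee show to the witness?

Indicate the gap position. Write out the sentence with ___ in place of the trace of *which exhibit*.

Pre-movement form: The committee did show which exhibit to the witness.
'which exhibit' functions as the direct object of 'show'. The gap is right after 'show'.

Which exhibit did the committee show ___ to the witness?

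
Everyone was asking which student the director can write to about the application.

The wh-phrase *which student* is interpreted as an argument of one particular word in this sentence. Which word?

Pre-movement form: The director can write to which student about the application.
'which student' functions as the object of the preposition 'to'. It moves to the left edge, and the trace sits right after 'to':
Everyone was asking which student the director can write to ___ about the application.

to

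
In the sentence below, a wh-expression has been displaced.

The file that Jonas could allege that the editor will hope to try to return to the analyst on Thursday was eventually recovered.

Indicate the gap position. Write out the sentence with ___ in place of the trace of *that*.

The file that Jonas could allege that the editor will hope to try to return ___ to the analyst on Thursday was eventually recovered.

'that' functions as the direct object of 'return'. The gap is right after 'return'.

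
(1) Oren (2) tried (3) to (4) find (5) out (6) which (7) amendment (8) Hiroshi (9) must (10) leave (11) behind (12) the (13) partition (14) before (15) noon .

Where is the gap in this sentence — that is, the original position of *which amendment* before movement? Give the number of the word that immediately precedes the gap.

10

Pre-movement form: Hiroshi must leave which amendment behind the partition before noon.
The filler 'which amendment' is interpreted as the direct object of 'leave'. Fronting leaves a gap immediately after 'leave':
Oren tried to find out which amendment Hiroshi must leave ___ behind the partition before noon.
'leave' is word 10.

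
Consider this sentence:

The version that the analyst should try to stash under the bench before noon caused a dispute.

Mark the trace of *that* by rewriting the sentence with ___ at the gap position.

'that' is the direct object of 'stash'. The gap is right after 'stash'.

The version that the analyst should try to stash ___ under the bench before noon caused a dispute.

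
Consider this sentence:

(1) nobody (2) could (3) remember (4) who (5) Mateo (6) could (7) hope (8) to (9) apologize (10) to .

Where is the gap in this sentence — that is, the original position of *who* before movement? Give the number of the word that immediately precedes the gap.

10

Underlying clause: Mateo could hope to apologize to who.
'who' functions as the object of the preposition 'to'. Fronting leaves a gap immediately after 'to':
Nobody could remember who Mateo could hope to apologize to ___.
'to' is word 10.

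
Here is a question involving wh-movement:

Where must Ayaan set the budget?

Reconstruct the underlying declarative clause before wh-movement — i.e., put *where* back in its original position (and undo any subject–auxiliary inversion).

'where' functions as the locative complement of 'set'. Wh-movement fronts it, leaving a gap right after 'budget':
Where must Ayaan set the budget ___?

Ayaan must set the budget where.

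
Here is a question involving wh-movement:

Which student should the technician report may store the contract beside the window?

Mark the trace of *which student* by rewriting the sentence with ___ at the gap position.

Which student should the technician report ___ may store the contract beside the window?

In situ: The technician should report which student may store the contract beside the window.
'which student' functions as the subject of the clause embedded under 'report'. The gap is right after 'report'.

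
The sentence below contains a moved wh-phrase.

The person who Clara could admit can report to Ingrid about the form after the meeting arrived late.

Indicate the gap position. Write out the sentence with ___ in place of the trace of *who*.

The person who Clara could admit ___ can report to Ingrid about the form after the meeting arrived late.

'who' is the subject of the clause embedded under 'admit'. The gap is right after 'admit'.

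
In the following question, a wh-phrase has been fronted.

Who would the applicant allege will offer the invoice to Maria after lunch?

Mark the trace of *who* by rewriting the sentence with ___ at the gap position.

Who would the applicant allege ___ will offer the invoice to Maria after lunch?

In situ: The applicant would allege who will offer the invoice to Maria after lunch.
The filler 'who' is interpreted as the subject of the clause embedded under 'allege'. The gap is right after 'allege'.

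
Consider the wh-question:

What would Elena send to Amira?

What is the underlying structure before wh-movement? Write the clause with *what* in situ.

Elena would send what to Amira.

'what' is the direct object of 'send'. Wh-movement fronts it, leaving a gap right after 'send':
What would Elena send ___ to Amira?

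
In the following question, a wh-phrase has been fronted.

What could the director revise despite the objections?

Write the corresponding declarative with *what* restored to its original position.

The director could revise what despite the objections.

'what' functions as the direct object of 'revise'. Fronting leaves a gap immediately after 'revise':
What could the director revise ___ despite the objections?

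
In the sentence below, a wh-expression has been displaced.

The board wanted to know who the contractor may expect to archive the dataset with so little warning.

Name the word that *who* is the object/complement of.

In situ: The contractor may expect who to archive the dataset with so little warning.
'who' functions as the direct object of 'expect'. It moves to the left edge, and the trace sits right after 'expect':
The board wanted to know who the contractor may expect ___ to archive the dataset with so little warning.

expect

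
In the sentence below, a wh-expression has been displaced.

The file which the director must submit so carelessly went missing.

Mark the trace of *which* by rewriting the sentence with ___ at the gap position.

'which' functions as the direct object of 'submit'. The gap is right after 'submit'.

The file which the director must submit ___ so carelessly went missing.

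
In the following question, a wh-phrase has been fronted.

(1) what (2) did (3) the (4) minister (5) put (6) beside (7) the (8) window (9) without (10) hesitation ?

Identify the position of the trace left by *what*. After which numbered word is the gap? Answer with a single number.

5

Underlying clause: The minister did put what beside the window without hesitation.
The filler 'what' is interpreted as the direct object of 'put'. It moves to the left edge, and the trace sits right after 'put':
What did the minister put ___ beside the window without hesitation?
'put' is word 5.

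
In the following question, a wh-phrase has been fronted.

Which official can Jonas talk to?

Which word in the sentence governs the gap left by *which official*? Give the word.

Before movement: Jonas can talk to which official.
'which official' is the object of the preposition 'to'. Fronting leaves a gap immediately after 'to':
Which official can Jonas talk to ___?

to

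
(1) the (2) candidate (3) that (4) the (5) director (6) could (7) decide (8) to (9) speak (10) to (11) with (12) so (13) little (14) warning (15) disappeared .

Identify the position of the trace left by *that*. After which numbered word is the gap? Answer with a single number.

'that' is the object of the preposition 'to'. Wh-movement fronts it, leaving a gap right after 'to':
The candidate that the director could decide to speak to ___ with so little warning disappeared.
'to' is word 10.

10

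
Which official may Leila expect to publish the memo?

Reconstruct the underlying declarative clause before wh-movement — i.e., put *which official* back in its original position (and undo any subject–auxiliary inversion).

Leila may expect which official to publish the memo.

The filler 'which official' is interpreted as the direct object of 'expect'. Fronting leaves a gap immediately after 'expect':
Which official may Leila expect ___ to publish the memo?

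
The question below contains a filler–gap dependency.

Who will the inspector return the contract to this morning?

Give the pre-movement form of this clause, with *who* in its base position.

'who' functions as the object of the preposition 'to' (recipient of 'return'). It moves to the left edge, and the trace sits right after 'to':
Who will the inspector return the contract to ___ this morning?

The inspector will return the contract to who this morning.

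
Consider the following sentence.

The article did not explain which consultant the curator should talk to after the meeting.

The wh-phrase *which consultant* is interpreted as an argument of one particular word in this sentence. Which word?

to

In situ: The curator should talk to which consultant after the meeting.
The filler 'which consultant' is interpreted as the object of the preposition 'to'. It moves to the left edge, and the trace sits right after 'to':
The article did not explain which consultant the curator should talk to ___ after the meeting.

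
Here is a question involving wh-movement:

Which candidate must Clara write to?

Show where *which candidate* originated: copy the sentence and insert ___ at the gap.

Before movement: Clara must write to which candidate.
The filler 'which candidate' is interpreted as the object of the preposition 'to'. The gap is right after 'to'.

Which candidate must Clara write to ___?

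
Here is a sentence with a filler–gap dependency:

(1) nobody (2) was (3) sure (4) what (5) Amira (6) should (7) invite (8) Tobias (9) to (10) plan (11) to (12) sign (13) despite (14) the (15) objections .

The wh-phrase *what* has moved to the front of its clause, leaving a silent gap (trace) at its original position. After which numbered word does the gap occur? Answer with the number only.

12

Underlying clause: Amira should invite Tobias to plan to sign what despite the objections.
'what' functions as the direct object of 'sign'. It moves to the left edge, and the trace sits right after 'sign':
Nobody was sure what Amira should invite Tobias to plan to sign ___ despite the objections.
'sign' is word 12.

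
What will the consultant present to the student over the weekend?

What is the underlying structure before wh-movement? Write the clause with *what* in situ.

The filler 'what' is interpreted as the direct object of 'present'. It moves to the left edge, and the trace sits right after 'present':
What will the consultant present ___ to the student over the weekend?

The consultant will present what to the student over the weekend.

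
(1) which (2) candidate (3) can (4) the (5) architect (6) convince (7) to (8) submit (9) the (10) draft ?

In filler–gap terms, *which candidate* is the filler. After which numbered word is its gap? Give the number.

In situ: The architect can convince which candidate to submit the draft.
'which candidate' functions as the direct object of 'convince'. Fronting leaves a gap immediately after 'convince':
Which candidate can the architect convince ___ to submit the draft?
'convince' is word 6.

6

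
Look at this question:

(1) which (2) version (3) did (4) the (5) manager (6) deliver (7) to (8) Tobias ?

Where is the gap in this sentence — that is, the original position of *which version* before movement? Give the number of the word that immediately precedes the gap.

6

In situ: The manager did deliver which version to Tobias.
The filler 'which version' is interpreted as the direct object of 'deliver'. Wh-movement fronts it, leaving a gap right after 'deliver':
Which version did the manager deliver ___ to Tobias?
'deliver' is word 6.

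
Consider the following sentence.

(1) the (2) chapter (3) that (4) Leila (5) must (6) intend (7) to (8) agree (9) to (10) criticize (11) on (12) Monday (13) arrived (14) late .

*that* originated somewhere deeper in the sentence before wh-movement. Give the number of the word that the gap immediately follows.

10

The filler 'that' is interpreted as the direct object of 'criticize'. Wh-movement fronts it, leaving a gap right after 'criticize':
The chapter that Leila must intend to agree to criticize ___ on Monday arrived late.
'criticize' is word 10.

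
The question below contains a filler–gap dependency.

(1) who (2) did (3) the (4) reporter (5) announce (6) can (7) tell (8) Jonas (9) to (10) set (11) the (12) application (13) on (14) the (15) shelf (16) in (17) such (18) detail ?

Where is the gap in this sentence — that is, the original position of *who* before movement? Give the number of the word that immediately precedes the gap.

5

Underlying clause: The reporter did announce who can tell Jonas to set the application on the shelf in such detail.
The filler 'who' is interpreted as the subject of the clause embedded under 'announce'. Wh-movement fronts it, leaving a gap right after 'announce':
Who did the reporter announce ___ can tell Jonas to set the application on the shelf in such detail?
'announce' is word 5.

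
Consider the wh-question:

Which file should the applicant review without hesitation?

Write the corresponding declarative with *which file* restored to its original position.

The applicant should review which file without hesitation.

'which file' functions as the direct object of 'review'. It moves to the left edge, and the trace sits right after 'review':
Which file should the applicant review ___ without hesitation?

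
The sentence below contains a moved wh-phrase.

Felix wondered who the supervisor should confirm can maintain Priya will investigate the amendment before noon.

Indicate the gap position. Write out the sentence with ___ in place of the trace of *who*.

Before movement: The supervisor should confirm who can maintain Priya will investigate the amendment before noon.
The filler 'who' is interpreted as the subject of the clause embedded under 'confirm'. The gap is right after 'confirm'.

Felix wondered who the supervisor should confirm ___ can maintain Priya will investigate the amendment before noon.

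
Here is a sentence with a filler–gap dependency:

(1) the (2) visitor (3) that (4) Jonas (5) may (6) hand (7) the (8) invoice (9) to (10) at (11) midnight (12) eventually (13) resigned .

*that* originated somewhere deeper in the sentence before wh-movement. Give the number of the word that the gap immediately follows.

9

'that' functions as the object of the preposition 'to' (recipient of 'hand'). Fronting leaves a gap immediately after 'to':
The visitor that Jonas may hand the invoice to ___ at midnight eventually resigned.
'to' is word 9.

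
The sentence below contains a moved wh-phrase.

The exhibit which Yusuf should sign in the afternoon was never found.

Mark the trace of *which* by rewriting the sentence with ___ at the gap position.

The filler 'which' is interpreted as the direct object of 'sign'. The gap is right after 'sign'.

The exhibit which Yusuf should sign ___ in the afternoon was never found.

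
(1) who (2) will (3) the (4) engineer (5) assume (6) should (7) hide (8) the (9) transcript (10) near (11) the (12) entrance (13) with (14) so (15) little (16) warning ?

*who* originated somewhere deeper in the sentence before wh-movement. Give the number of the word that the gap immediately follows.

5

Underlying clause: The engineer will assume who should hide the transcript near the entrance with so little warning.
The filler 'who' is interpreted as the subject of the clause embedded under 'assume'. Wh-movement fronts it, leaving a gap right after 'assume':
Who will the engineer assume ___ should hide the transcript near the entrance with so little warning?
'assume' is word 5.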